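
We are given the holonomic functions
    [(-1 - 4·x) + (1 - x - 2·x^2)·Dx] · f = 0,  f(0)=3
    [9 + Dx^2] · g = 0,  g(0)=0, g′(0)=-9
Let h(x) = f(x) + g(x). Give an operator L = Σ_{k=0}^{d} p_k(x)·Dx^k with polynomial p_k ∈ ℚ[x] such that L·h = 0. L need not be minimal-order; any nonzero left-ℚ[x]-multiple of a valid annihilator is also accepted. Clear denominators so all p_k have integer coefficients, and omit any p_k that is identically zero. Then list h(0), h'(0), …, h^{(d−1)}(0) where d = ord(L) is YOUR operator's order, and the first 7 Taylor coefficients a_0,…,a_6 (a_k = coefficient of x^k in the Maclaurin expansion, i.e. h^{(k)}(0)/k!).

f: a_k = 3, 3, 9, 15, 33, 63, 129, …
g: a_k = 0, -9, 0, 27/2, 0, -243/40, 0, …
Weyl lclm of L_f,L_g ⇒ L₀ (ord ≤ 3).
L = (117 + 486·x + 135·x^2 + 360·x^3 + 540·x^4 + 432·x^5) + (-45 + 63·x + 81·x^2 - 153·x^3 - 18·x^4 + 324·x^5 + 216·x^6)·Dx + (13 + 54·x + 15·x^2 + 40·x^3 + 60·x^4 + 48·x^5)·Dx^2 + (-5 + 7·x + 9·x^2 - 17·x^3 - 2·x^4 + 36·x^5 + 24·x^6)·Dx^3  (order 3).
h: a_k = 3, -6, 9, 57/2, 33, 2277/40, 129, …
ICs: h(0) = 3, h′(0) = -6, h′′(0) = 18.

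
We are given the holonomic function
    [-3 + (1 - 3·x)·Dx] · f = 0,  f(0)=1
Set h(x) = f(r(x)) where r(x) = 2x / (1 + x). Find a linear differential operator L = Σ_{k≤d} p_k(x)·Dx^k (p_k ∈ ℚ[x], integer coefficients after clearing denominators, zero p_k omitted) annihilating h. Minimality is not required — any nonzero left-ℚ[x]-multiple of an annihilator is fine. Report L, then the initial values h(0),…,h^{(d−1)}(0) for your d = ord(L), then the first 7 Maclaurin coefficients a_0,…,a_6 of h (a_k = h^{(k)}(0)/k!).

f: a_k = 1, 3, 9, 27, 81, 243, 729, …
Change of var in L_f (x↦r) gives L₀.
L = 6 + (-1 + 4·x + 5·x^2)·Dx  (order 1).
h: a_k = 1, 6, 30, 150, 750, 3750, 18750, …
ICs: h(0) = 1.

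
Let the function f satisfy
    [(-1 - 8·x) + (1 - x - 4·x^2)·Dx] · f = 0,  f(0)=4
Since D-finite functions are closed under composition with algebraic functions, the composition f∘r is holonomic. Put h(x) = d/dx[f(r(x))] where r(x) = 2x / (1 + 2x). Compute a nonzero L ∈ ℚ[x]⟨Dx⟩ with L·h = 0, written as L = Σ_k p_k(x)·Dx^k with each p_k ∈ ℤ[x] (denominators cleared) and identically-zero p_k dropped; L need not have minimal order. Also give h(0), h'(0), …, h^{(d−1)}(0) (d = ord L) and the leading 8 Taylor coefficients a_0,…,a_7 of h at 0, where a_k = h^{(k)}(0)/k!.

f: a_k = 4, 4, 20, 36, 116, 260, 724, 1764, …
f∘r: x↦r, Dx↦Dx/r' in L_f ⇒ L₀.
h₀' ⇒ L via d/dx closure of L₀.
L = (16 + 96·x + 960·x^2 + 1152·x^3) + (-1 - 22·x - 60·x^2 + 248·x^3 + 576·x^4)·Dx  (order 1).
h: a_k = 8, 128, 0, 4096, -10240, 122880, -516096, 3801088, …
ICs: h(0) = 8.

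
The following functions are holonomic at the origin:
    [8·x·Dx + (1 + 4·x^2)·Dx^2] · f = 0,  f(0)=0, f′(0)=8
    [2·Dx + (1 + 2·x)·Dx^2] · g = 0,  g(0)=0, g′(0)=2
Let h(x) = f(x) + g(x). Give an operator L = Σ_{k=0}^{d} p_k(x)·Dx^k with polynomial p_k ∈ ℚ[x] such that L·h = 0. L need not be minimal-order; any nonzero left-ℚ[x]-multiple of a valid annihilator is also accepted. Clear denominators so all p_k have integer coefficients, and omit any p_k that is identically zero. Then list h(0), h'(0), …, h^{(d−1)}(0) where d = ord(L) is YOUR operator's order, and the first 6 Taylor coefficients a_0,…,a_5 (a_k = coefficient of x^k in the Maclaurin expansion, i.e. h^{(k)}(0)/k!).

f: a_k = 0, 8, 0, -32/3, 0, 128/5, …
g: a_k = 0, 2, -2, 8/3, -4, 32/5, …
h₀=f+g: left-lcm gives L₀, ord ≤ 4.
L = (-8 - 48·x + 96·x^2 + 64·x^3)·Dx + (-8 - 16·x + 192·x^3 + 128·x^4)·Dx^2 + (-1 + 2·x + 8·x^2 + 16·x^3 + 48·x^4 + 32·x^5)·Dx^3  (order 3).
h: a_k = 0, 10, -2, -8, -4, 32, …
ICs: h(0) = 0, h′(0) = 10, h′′(0) = -4.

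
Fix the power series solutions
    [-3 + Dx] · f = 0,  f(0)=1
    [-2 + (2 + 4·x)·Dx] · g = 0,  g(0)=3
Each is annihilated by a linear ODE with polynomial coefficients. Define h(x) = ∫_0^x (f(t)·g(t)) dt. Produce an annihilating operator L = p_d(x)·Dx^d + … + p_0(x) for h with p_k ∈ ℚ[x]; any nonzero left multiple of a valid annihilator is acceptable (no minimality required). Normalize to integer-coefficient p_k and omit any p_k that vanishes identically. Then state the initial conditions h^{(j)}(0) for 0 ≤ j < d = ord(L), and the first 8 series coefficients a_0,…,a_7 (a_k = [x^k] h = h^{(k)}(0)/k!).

L = (-4 - 6·x)·Dx + (1 + 2·x)·Dx^2  (order 2).
h: a_k = 0, 3, 6, 7, 6, 39/10, 11/5, 9/10, …
ICs: h(0) = 0, h′(0) = 3.

f: a_k = 1, 3, 9/2, 9/2, 27/8, 81/40, 81/80, 243/560, …
g: a_k = 3, 3, -3/2, 3/2, -15/8, 21/8, -63/16, 99/16, …
h₀=f·g: eliminate ⇒ L₀, order ≤ 1·1.
∫: right-multiply L₀ by Dx.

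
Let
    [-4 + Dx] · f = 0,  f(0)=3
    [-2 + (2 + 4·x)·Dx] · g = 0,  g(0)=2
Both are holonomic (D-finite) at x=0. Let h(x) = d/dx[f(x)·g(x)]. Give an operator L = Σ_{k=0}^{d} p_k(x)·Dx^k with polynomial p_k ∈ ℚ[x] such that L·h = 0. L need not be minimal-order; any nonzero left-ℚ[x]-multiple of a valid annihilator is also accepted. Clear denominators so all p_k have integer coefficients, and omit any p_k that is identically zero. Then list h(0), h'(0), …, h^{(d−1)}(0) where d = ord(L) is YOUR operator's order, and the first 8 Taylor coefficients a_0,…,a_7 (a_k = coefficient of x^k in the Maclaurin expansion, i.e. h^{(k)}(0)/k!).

f: a_k = 3, 12, 24, 32, 32, 128/5, 256/15, 1024/105, …
g: a_k = 2, 2, -1, 1, -5/4, 7/4, -21/8, 33/8, …
f·g: L₀ = L_f ⊗_s L_g, ord ≤ 1·1.
Differentiate: ansatz ord ≤ ord L₀ ⇒ L.
L = (23 + 80·x + 64·x^2) + (-5 - 18·x - 16·x^2)·Dx  (order 1).
h: a_k = 30, 138, 309, 449, 1949/4, 1643/4, 36047/120, 135617/840, …
ICs: h(0) = 30.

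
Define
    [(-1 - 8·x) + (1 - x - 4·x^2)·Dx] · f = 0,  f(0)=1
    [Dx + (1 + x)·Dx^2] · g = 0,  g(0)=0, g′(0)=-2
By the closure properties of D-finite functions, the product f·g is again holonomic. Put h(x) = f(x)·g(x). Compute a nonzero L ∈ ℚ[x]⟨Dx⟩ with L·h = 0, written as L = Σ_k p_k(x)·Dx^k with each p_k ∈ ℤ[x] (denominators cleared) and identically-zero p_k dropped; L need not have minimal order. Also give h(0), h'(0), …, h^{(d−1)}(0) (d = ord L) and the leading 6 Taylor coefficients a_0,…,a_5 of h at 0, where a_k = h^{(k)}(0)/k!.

L = (9 + 16·x) + (1 + 19·x + 20·x^2)·Dx + (-1 + 5·x^2 + 4·x^3)·Dx^2  (order 2).
h: a_k = 0, -2, -1, -29/3, -79/6, -1567/30, …
ICs: h(0) = 0, h′(0) = -2.

f: a_k = 1, 1, 5, 9, 29, 65, …
g: a_k = 0, -2, 1, -2/3, 1/2, -2/5, …
Sym-product of L_f,L_g gives L₀ (≤ ord 2).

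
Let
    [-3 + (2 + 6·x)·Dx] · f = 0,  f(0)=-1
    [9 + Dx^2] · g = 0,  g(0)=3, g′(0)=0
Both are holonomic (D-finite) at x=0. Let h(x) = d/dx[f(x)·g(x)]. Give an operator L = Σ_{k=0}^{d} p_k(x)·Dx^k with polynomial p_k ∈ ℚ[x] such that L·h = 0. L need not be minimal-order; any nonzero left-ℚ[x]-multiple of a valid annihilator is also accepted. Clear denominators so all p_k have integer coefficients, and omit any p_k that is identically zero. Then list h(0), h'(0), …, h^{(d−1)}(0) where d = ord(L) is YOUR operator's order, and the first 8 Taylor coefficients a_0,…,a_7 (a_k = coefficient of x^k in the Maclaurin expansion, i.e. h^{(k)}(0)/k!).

f: a_k = -1, -3/2, 9/8, -27/16, 405/128, -1701/256, 15309/1024, -72171/2048, …
g: a_k = 3, 0, -27/2, 0, 81/8, 0, -243/80, 0, …
L₀ := L_f ⊗_s L_g (sym. prod.), ord ≤ 2.
Derive L from L₀ (diff closure).
L = (477 + 3888·x + 11016·x^2 + 15552·x^3 + 11664·x^4) + (-12 - 324·x - 1296·x^2 - 1296·x^3)·Dx + (28 + 264·x + 972·x^2 + 1728·x^3 + 1296·x^4)·Dx^2  (order 2).
h: a_k = -9/2, 135/4, 729/16, -2025/32, -15795/256, 254421/2560, -2046303/10240, 96330789/143360, …
ICs: h(0) = -9/2, h′(0) = 135/4.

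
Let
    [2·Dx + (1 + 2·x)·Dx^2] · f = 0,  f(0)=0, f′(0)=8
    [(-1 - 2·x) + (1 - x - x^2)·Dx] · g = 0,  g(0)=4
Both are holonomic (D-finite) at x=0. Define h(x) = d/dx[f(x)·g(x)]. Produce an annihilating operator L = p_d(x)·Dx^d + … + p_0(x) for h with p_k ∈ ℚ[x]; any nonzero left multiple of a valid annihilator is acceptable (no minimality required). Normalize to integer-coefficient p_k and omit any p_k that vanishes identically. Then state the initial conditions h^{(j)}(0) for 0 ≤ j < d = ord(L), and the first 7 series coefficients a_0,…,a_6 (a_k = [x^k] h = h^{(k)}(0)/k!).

L = (14 + 36·x + 36·x^2) + (1 + 16·x + 42·x^2 + 28·x^3)·Dx + (-1 - 3·x + x^2 + 8·x^3 + 4·x^4)·Dx^2  (order 2).
h: a_k = 32, 0, 224, 128/3, 2816/3, 832/5, 53344/15, …
ICs: h(0) = 32, h′(0) = 0.

f: a_k = 0, 8, -8, 32/3, -16, 128/5, -128/3, …
g: a_k = 4, 4, 8, 12, 20, 32, 52, …
f·g: L₀ = L_f ⊗_s L_g, ord ≤ 2·1.
h₀' ⇒ L via d/dx closure of L₀.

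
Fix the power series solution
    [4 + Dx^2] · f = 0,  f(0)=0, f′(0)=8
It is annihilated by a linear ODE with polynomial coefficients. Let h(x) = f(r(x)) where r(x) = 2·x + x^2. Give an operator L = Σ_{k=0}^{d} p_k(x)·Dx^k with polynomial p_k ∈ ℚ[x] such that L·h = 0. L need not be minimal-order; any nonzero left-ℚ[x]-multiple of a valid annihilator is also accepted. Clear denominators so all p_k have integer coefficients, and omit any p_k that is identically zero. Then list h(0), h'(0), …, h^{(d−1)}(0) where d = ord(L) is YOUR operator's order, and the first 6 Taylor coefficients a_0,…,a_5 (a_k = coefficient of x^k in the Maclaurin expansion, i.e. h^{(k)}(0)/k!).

f: a_k = 0, 8, 0, -16/3, 0, 16/15, …
Change of var in L_f (x↦r) gives L₀.
L = (16 + 48·x + 48·x^2 + 16·x^3) - Dx + (1 + x)·Dx^2  (order 2).
h: a_k = 0, 16, 8, -128/3, -64, 32/15, …
ICs: h(0) = 0, h′(0) = 16.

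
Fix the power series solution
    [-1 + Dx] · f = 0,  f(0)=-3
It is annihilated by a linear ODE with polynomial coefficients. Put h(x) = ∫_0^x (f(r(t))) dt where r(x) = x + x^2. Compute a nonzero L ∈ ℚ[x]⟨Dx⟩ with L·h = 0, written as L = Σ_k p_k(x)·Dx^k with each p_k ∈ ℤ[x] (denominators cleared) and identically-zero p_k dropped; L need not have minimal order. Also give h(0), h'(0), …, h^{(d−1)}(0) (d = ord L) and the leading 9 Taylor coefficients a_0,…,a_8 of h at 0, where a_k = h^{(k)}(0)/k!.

L = (-1 - 2·x)·Dx + Dx^2  (order 2).
h: a_k = 0, -3, -3/2, -3/2, -7/8, -5/8, -27/80, -331/1680, -1303/13440, …
ICs: h(0) = 0, h′(0) = -3.

f: a_k = -3, -3, -3/2, -1/2, -1/8, -1/40, -1/240, -1/1680, -1/13440, …
Substitute x→r, Dx→(1/r')Dx; clear ⇒ L₀.
Integrate: L := L₀·Dx.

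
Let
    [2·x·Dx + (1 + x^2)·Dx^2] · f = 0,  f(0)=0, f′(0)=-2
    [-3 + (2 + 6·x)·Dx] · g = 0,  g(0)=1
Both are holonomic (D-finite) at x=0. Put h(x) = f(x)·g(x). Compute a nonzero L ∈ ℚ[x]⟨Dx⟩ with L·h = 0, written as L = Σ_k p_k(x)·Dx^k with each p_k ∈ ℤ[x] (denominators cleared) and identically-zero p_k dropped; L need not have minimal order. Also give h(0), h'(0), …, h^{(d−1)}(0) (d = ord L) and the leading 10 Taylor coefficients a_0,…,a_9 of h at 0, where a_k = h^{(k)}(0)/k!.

f: a_k = 0, -2, 0, 2/3, 0, -2/5, 0, 2/7, 0, -2/9, …
g: a_k = 1, 3/2, -9/8, 27/16, -405/128, 1701/256, -15309/1024, 72171/2048, -2814669/32768, 14073345/65536, …
Sym-product of L_f,L_g gives L₀ (≤ ord 2).
L = (27 - 12·x - 9·x^2) + (-12 - 28·x + 36·x^2 + 36·x^3)·Dx + (4 + 24·x + 40·x^2 + 24·x^3 + 36·x^4)·Dx^2  (order 2).
h: a_k = 0, -2, -3, 35/12, -19/8, 1657/320, -8169/640, 511199/17920, -2376057/35840, 167781715/1032192, …
ICs: h(0) = 0, h′(0) = -2.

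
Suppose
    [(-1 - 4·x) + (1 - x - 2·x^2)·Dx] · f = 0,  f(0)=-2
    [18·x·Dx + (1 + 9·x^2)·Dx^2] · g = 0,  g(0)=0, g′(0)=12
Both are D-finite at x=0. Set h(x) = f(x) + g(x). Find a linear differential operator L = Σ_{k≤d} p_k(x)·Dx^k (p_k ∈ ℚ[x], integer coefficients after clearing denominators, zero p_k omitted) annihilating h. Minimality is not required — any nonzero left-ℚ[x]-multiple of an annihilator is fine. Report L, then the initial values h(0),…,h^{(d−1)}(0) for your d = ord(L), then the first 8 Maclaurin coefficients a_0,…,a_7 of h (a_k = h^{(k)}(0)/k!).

L = (-18 + 72·x + 918·x^2 + 1872·x^3 + 4608·x^4 + 1296·x^6)·Dx + (8 + 30·x + 278·x^3 + 1788·x^4 + 3216·x^5 + 324·x^6 + 1296·x^7)·Dx^2 + (-1 - 4·x - 24·x^2 - 4·x^3 - 103·x^4 + 300·x^5 + 312·x^6 + 108·x^7 + 216·x^8)·Dx^3  (order 3).
h: a_k = -2, 10, -6, -46, -22, 762/5, -86, -9938/7, …
ICs: h(0) = -2, h′(0) = 10, h′′(0) = -12.

f: a_k = -2, -2, -6, -10, -22, -42, -86, -170, …
g: a_k = 0, 12, 0, -36, 0, 972/5, 0, -8748/7, …
Weyl lclm of L_f,L_g ⇒ L₀ (ord ≤ 3).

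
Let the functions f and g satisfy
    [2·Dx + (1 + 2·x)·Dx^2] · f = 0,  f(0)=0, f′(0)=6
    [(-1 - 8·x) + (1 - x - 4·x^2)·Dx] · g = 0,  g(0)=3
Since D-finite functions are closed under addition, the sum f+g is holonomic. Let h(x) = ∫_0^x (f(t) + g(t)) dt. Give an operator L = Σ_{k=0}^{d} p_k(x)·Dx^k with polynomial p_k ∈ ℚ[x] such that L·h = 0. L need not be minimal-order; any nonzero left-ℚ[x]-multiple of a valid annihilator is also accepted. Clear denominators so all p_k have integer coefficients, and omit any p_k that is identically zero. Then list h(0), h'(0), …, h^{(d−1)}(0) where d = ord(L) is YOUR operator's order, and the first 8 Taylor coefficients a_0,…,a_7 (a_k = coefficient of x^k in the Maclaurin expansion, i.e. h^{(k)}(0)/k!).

f: a_k = 0, 6, -6, 8, -12, 96/5, -32, 384/7, …
g: a_k = 3, 3, 15, 27, 87, 195, 543, 1323, …
Sum ⇒ L₀ = lclm(L_f,L_g) in ℚ(x)⟨Dx⟩.
∫: right-multiply L₀ by Dx.
L = (-94 - 644·x - 1664·x^2 - 1920·x^3 - 1536·x^4)·Dx^2 + (-23 - 324·x - 1448·x^2 - 3072·x^3 - 3904·x^4 - 2560·x^5)·Dx^3 + (6 + 35·x + 53·x^2 - 98·x^3 - 528·x^4 - 864·x^5 - 512·x^6)·Dx^4  (order 4).
h: a_k = 0, 3, 9/2, 3, 35/4, 15, 357/10, 73, …
ICs: h(0) = 0, h′(0) = 3, h′′(0) = 9, h′′′(0) = 18.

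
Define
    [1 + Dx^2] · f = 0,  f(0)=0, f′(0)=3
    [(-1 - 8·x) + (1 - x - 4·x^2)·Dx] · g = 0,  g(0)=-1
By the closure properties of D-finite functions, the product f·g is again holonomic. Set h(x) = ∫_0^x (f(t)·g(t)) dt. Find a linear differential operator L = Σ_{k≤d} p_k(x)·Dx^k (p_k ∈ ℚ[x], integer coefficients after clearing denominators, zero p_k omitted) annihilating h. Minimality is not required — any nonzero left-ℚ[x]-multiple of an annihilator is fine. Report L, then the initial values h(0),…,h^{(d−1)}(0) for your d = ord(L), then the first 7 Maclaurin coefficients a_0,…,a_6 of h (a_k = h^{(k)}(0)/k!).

L = (7 + x + 4·x^2)·Dx + (2 + 16·x)·Dx^2 + (-1 + x + 4·x^2)·Dx^3  (order 3).
h: a_k = 0, 0, -3/2, -1, -29/8, -53/10, -1127/80, …
ICs: h(0) = 0, h′(0) = 0, h′′(0) = -3.

f: a_k = 0, 3, 0, -1/2, 0, 1/40, 0, …
g: a_k = -1, -1, -5, -9, -29, -65, -181, …
f·g: L₀ = L_f ⊗_s L_g, ord ≤ 2·1.
h=∫h₀ ⇒ L = L₀·Dx.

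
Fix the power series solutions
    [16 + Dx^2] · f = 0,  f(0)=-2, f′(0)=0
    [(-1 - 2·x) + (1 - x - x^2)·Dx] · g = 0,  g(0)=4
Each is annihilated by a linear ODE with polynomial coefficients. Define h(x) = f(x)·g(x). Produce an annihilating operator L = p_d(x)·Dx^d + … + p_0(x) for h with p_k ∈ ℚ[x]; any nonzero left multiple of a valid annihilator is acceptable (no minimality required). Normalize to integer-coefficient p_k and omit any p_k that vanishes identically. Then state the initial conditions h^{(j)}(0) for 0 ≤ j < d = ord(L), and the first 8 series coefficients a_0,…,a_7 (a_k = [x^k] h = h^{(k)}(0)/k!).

L = (-14 + 16·x + 16·x^2) + (2 + 4·x)·Dx + (-1 + x + x^2)·Dx^2  (order 2).
h: a_k = -8, -8, 48, 40, 8/3, 128/3, 4088/45, 6008/45, …
ICs: h(0) = -8, h′(0) = -8.

f: a_k = -2, 0, 16, 0, -64/3, 0, 512/45, 0, …
g: a_k = 4, 4, 8, 12, 20, 32, 52, 84, …
Sym-product of L_f,L_g gives L₀ (≤ ord 2).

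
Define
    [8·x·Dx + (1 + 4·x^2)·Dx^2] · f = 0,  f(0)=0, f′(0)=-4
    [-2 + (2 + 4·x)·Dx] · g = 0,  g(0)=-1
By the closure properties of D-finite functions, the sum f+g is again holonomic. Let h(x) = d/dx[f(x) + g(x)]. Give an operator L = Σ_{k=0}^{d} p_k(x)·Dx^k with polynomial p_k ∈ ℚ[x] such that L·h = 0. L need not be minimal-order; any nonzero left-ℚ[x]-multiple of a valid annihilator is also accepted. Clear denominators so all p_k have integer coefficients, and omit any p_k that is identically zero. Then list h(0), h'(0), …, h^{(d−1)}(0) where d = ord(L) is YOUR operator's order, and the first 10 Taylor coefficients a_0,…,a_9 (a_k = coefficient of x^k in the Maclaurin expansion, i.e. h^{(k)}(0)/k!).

L = (-8 - 40·x + 96·x^2 + 96·x^3) + (-11 - 32·x + 40·x^2 + 384·x^3 + 336·x^4)·Dx + (-1 + 6·x + 24·x^2 + 48·x^3 + 112·x^4 + 96·x^5)·Dx^2  (order 2).
h: a_k = -5, 1, 29/2, 5/2, -547/8, 63/8, 3865/16, 429/16, -137507/128, 12155/128, …
ICs: h(0) = -5, h′(0) = 1.

f: a_k = 0, -4, 0, 16/3, 0, -64/5, 0, 256/7, 0, -1024/9, …
g: a_k = -1, -1, 1/2, -1/2, 5/8, -7/8, 21/16, -33/16, 429/128, -715/128, …
f+g: L₀ = lclm(L_f,L_g), ord ≤ 2+1.
Derive L from L₀ (diff closure).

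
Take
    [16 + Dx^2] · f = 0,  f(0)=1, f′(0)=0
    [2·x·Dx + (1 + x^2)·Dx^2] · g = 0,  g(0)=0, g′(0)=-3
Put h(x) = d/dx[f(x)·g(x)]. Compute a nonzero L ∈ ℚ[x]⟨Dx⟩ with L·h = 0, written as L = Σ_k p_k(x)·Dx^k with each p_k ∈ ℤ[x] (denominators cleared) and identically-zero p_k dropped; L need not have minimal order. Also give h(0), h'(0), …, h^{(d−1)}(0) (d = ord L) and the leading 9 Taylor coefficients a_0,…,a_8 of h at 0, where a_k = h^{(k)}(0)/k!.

f: a_k = 1, 0, -8, 0, 32/3, 0, -256/45, 0, 512/315, …
g: a_k = 0, -3, 0, 1, 0, -3/5, 0, 3/7, 0, …
f·g: L₀ = L_f ⊗_s L_g, ord ≤ 2·2.
h=h₀': d/dx-closure on L₀ ⇒ L.
L = (32960 + 157056·x^2 + 319424·x^4 + 359424·x^6 + 242688·x^8 + 94208·x^10 + 16384·x^12) + (6752·x + 28736·x^3 + 49120·x^5 + 43520·x^7 + 20480·x^9 + 4096·x^11)·Dx + (3420 + 17320·x^2 + 37356·x^4 + 44272·x^6 + 30848·x^8 + 12032·x^10 + 2048·x^12)·Dx^2 + (422·x + 1796·x^3 + 3070·x^5 + 2720·x^7 + 1280·x^9 + 256·x^11)·Dx^3 + (85 + 469·x^2 + 1087·x^4 + 1363·x^6 + 980·x^8 + 384·x^10 + 64·x^12)·Dx^4  (order 4).
h: a_k = -3, 0, 75, 0, -203, 0, 3461/15, 0, -6529/35, …
ICs: h(0) = -3, h′(0) = 0, h′′(0) = 150, h′′′(0) = 0.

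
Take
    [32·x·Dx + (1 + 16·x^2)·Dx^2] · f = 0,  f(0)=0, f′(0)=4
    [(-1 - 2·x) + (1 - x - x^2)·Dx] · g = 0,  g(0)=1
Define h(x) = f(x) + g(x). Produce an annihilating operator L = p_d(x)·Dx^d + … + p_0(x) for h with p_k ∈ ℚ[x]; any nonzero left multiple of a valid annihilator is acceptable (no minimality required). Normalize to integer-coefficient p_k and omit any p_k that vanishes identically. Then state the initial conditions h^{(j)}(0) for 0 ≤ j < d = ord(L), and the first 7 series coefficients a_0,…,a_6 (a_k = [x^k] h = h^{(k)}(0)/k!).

f: a_k = 0, 4, 0, -64/3, 0, 1024/5, 0, …
g: a_k = 1, 1, 2, 3, 5, 8, 13, …
h₀=f+g: left-lcm gives L₀, ord ≤ 3.
L = (64 - 256·x - 3904·x^2 - 6912·x^3 - 9696·x^4 - 1536·x^6)·Dx + (-25 - 24·x + 542·x^2 - 780·x^3 - 6800·x^4 - 6560·x^5 - 768·x^6 - 1536·x^7)·Dx^2 + (2 + 17·x + 62·x^2 + 202·x^3 + 445·x^4 - 1136·x^5 - 576·x^6 - 256·x^7 - 256·x^8)·Dx^3  (order 3).
h: a_k = 1, 5, 2, -55/3, 5, 1064/5, 13, …
ICs: h(0) = 1, h′(0) = 5, h′′(0) = 4.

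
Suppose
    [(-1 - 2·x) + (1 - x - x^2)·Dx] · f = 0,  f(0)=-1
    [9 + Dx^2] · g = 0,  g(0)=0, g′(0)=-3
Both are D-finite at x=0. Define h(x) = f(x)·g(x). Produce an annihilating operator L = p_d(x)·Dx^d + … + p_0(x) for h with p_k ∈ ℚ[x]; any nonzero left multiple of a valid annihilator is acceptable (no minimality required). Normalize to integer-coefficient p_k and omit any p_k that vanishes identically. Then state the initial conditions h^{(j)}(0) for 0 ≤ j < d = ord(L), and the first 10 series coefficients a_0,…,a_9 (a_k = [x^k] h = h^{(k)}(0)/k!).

f: a_k = -1, -1, -2, -3, -5, -8, -13, -21, -34, -55, …
g: a_k = 0, -3, 0, 9/2, 0, -81/40, 0, 243/560, 0, -243/4480, …
L₀ := L_f ⊗_s L_g (sym. prod.), ord ≤ 2.
L = (-7 + 9·x + 9·x^2) + (2 + 4·x)·Dx + (-1 + x + x^2)·Dx^2  (order 2).
h: a_k = 0, 3, 3, 3/2, 9/2, 321/40, 501/40, 2253/112, 18279/560, 47319/896, …
ICs: h(0) = 0, h′(0) = 3.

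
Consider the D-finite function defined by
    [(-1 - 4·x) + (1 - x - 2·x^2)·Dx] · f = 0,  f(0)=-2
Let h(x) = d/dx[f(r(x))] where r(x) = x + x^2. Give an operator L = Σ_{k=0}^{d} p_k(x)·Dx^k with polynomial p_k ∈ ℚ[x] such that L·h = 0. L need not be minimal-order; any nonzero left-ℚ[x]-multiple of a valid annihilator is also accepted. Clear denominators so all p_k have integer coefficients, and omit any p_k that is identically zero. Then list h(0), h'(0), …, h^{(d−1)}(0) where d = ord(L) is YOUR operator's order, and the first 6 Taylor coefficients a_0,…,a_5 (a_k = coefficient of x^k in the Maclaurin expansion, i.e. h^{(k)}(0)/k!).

f: a_k = -2, -2, -6, -10, -22, -42, …
L₀ from L_f via x↦r, Dx↦r'^{-1}Dx.
Differentiate: ansatz ord ≤ ord L₀ ⇒ L.
L = (8 + 10·x + 30·x^2 + 40·x^3 + 20·x^4) + (-1 - x + 5·x^2 + 10·x^3 + 10·x^4 + 4·x^5)·Dx  (order 1).
h: a_k = -2, -16, -66, -232, -800, -2628, …
ICs: h(0) = -2.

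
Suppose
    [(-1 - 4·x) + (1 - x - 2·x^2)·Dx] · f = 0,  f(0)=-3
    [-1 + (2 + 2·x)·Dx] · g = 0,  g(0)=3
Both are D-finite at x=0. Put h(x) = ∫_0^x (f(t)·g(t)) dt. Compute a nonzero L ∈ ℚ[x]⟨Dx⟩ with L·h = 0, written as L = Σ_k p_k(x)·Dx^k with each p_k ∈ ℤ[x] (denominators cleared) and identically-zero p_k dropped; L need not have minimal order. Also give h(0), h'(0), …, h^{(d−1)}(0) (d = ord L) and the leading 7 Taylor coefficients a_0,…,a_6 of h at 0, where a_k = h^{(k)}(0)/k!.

f: a_k = -3, -3, -9, -15, -33, -63, -129, …
g: a_k = 3, 3/2, -3/8, 3/16, -15/128, 21/256, -63/1024, …
h₀=f·g: eliminate ⇒ L₀, order ≤ 1·1.
∫: right-multiply L₀ by Dx.
L = (3 + 6·x)·Dx + (-2 + 2·x + 4·x^2)·Dx^2  (order 2).
h: a_k = 0, -9, -27/4, -81/8, -927/64, -15147/640, -20007/512, …
ICs: h(0) = 0, h′(0) = -9.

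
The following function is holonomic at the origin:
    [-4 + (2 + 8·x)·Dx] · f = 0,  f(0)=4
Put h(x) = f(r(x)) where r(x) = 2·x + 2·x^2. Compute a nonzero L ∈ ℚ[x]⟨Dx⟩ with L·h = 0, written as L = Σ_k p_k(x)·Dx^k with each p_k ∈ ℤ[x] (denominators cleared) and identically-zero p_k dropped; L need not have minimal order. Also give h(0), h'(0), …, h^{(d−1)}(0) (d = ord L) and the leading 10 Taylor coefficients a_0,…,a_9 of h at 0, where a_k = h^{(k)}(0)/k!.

f: a_k = 4, 8, -8, 16, -40, 112, -336, 1056, -3432, 11440, …
L₀ from L_f via x↦r, Dx↦r'^{-1}Dx.
L = (-4 - 8·x) + (1 + 8·x + 8·x^2)·Dx  (order 1).
h: a_k = 4, 16, -16, 64, -288, 1408, -7296, 39424, -219776, 1254912, …
ICs: h(0) = 4.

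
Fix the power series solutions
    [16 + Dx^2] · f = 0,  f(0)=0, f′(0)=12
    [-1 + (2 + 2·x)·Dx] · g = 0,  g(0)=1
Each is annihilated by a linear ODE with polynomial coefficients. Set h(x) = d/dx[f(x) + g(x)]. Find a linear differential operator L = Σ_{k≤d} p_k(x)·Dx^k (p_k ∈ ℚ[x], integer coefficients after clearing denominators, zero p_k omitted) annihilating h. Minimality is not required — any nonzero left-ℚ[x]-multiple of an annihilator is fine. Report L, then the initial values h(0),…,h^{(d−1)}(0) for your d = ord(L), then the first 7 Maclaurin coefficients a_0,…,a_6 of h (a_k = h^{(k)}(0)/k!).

f: a_k = 0, 12, 0, -32, 0, 128/5, 0, …
g: a_k = 1, 1/2, -1/8, 1/16, -5/128, 7/256, -21/1024, …
f+g: L₀ = lclm(L_f,L_g), ord ≤ 2+1.
Differentiate: ansatz ord ≤ ord L₀ ⇒ L.
L = (-1264 - 2048·x - 1024·x^2) + (-2144 - 6240·x - 6144·x^2 - 2048·x^3)·Dx + (-79 - 128·x - 64·x^2)·Dx^2 + (-134 - 390·x - 384·x^2 - 128·x^3)·Dx^3  (order 3).
h: a_k = 25/2, -1/4, -1533/16, -5/32, 32803/256, -63/512, -2093687/30720, …
ICs: h(0) = 25/2, h′(0) = -1/4, h′′(0) = -1533/8.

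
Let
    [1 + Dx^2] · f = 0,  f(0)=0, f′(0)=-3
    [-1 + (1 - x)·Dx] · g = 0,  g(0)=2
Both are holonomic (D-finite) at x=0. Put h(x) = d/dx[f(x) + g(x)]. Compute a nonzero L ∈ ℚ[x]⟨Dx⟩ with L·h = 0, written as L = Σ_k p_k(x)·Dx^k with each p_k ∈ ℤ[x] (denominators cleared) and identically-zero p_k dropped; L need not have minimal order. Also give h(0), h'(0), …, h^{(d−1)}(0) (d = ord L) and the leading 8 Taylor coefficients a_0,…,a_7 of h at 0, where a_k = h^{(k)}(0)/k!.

L = (26 - 4·x + 2·x^2) + (-7 + 9·x - 3·x^2 + x^3)·Dx + (26 - 4·x + 2·x^2)·Dx^2 + (-7 + 9·x - 3·x^2 + x^3)·Dx^3  (order 3).
h: a_k = -1, 4, 15/2, 8, 79/8, 12, 3361/240, 16, …
ICs: h(0) = -1, h′(0) = 4, h′′(0) = 15.

f: a_k = 0, -3, 0, 1/2, 0, -1/40, 0, 1/1680, …
g: a_k = 2, 2, 2, 2, 2, 2, 2, 2, …
Sum ⇒ L₀ = lclm(L_f,L_g) in ℚ(x)⟨Dx⟩.
h₀' ⇒ L via d/dx closure of L₀.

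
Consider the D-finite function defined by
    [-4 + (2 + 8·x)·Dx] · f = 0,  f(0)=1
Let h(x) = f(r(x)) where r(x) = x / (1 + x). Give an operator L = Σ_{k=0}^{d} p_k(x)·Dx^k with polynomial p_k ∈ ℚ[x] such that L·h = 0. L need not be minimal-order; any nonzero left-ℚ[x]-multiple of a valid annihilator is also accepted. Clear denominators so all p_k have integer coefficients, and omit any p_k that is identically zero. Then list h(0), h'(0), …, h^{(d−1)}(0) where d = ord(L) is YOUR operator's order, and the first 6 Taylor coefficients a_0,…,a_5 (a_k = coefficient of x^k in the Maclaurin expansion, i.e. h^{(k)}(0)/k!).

f: a_k = 1, 2, -2, 4, -10, 28, …
h₀=f(r): pull back L_f along r ⇒ L₀.
L = -2 + (1 + 6·x + 5·x^2)·Dx  (order 1).
h: a_k = 1, 2, -4, 10, -30, 102, …
ICs: h(0) = 1.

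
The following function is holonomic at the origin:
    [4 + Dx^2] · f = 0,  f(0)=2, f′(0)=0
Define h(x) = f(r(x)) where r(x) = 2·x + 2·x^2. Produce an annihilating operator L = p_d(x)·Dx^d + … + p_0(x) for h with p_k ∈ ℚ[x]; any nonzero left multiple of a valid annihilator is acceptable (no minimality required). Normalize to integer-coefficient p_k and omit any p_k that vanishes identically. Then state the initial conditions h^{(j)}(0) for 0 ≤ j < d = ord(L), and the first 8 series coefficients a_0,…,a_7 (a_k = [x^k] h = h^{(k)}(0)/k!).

f: a_k = 2, 0, -4, 0, 4/3, 0, -8/45, 0, …
h₀=f(r): pull back L_f along r ⇒ L₀.
L = (16 + 96·x + 192·x^2 + 128·x^3) - 2·Dx + (1 + 2·x)·Dx^2  (order 2).
h: a_k = 2, 0, -16, -32, 16/3, 256/3, 5248/45, 256/15, …
ICs: h(0) = 2, h′(0) = 0.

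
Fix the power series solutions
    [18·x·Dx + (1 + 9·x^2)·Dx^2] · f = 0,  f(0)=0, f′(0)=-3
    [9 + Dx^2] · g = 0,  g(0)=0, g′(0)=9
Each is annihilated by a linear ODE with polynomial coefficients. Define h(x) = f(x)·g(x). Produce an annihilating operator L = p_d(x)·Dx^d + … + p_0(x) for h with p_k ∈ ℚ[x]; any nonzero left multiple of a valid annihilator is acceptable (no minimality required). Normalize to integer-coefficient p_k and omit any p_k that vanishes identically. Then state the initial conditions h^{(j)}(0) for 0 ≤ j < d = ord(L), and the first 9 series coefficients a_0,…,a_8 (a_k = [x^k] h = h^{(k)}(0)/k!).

f: a_k = 0, -3, 0, 9, 0, -243/5, 0, 2187/7, 0, …
g: a_k = 0, 9, 0, -27/2, 0, 243/40, 0, -729/560, 0, …
h₀=f·g: eliminate ⇒ L₀, order ≤ 2·2.
L = (810 + 18954·x^2 + 72171·x^4 + 236196·x^6 + 531441·x^8) + (972·x + 14580·x^3 + 78732·x^5 + 236196·x^7)·Dx + (108 + 2592·x^2 + 13122·x^4 + 52488·x^6 + 118098·x^8)·Dx^2 + (108·x + 1620·x^3 + 8748·x^5 + 26244·x^7)·Dx^3 + (2 + 54·x^2 + 567·x^4 + 2916·x^6 + 6561·x^8)·Dx^4  (order 4).
h: a_k = 0, 0, -27, 0, 243/2, 0, -4617/8, 0, 282123/80, …
ICs: h(0) = 0, h′(0) = 0, h′′(0) = -54, h′′′(0) = 0.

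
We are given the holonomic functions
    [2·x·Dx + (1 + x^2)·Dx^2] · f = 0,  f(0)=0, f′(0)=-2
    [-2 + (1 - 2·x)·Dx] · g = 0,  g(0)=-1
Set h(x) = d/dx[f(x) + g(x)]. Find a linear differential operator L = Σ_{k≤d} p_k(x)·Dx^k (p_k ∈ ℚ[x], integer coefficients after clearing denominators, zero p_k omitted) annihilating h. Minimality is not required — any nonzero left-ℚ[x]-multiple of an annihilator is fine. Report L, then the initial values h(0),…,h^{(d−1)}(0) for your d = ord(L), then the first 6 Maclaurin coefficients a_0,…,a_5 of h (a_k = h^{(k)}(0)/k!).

L = (4 - 32·x - 12·x^2) + (-13 + 4·x - 25·x^2 - 12·x^3)·Dx + (2 - 3·x - 3·x^3 - 2·x^4)·Dx^2  (order 2).
h: a_k = -4, -8, -22, -64, -162, -384, …
ICs: h(0) = -4, h′(0) = -8.

f: a_k = 0, -2, 0, 2/3, 0, -2/5, …
g: a_k = -1, -2, -4, -8, -16, -32, …
Weyl lclm of L_f,L_g ⇒ L₀ (ord ≤ 3).
Differentiate: ansatz ord ≤ ord L₀ ⇒ L.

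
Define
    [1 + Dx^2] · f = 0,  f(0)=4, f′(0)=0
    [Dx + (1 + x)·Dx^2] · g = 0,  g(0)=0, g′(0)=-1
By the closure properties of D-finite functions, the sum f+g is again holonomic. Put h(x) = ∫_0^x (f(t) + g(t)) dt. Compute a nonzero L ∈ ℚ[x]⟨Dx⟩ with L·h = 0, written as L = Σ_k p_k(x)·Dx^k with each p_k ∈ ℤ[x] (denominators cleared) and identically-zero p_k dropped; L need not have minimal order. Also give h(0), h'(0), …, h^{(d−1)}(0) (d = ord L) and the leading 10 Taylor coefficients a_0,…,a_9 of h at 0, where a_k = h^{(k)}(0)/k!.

f: a_k = 4, 0, -2, 0, 1/6, 0, -1/180, 0, 1/10080, 0, …
g: a_k = 0, -1, 1/2, -1/3, 1/4, -1/5, 1/6, -1/7, 1/8, -1/9, …
Weyl lclm of L_f,L_g ⇒ L₀ (ord ≤ 4).
Integrate: L := L₀·Dx.
L = (7 + 2·x + x^2)·Dx^2 + (3 + 5·x + 3·x^2 + x^3)·Dx^3 + (7 + 2·x + x^2)·Dx^4 + (3 + 5·x + 3·x^2 + x^3)·Dx^5  (order 5).
h: a_k = 0, 4, -1/2, -1/2, -1/12, 1/12, -1/30, 29/1260, -1/56, 1261/90720, …
ICs: h(0) = 0, h′(0) = 4, h′′(0) = -1, h′′′(0) = -3, h′′′′(0) = -2.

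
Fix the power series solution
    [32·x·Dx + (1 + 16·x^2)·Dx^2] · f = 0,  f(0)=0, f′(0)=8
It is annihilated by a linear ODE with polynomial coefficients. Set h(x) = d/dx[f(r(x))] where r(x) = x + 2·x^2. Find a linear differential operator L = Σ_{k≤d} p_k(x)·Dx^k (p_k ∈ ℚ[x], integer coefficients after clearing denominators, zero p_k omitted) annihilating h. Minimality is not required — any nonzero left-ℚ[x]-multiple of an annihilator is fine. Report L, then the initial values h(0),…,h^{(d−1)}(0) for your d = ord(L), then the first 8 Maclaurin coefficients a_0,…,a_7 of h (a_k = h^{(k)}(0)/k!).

L = (-4 + 32·x + 256·x^2 + 768·x^3 + 768·x^4) + (1 + 4·x + 16·x^2 + 128·x^3 + 320·x^4 + 256·x^5)·Dx  (order 1).
h: a_k = 8, 32, -128, -1024, -512, 22528, 81920, -262144, …
ICs: h(0) = 8.

f: a_k = 0, 8, 0, -128/3, 0, 2048/5, 0, -32768/7, …
L₀ from L_f via x↦r, Dx↦r'^{-1}Dx.
Differentiate: ansatz ord ≤ ord L₀ ⇒ L.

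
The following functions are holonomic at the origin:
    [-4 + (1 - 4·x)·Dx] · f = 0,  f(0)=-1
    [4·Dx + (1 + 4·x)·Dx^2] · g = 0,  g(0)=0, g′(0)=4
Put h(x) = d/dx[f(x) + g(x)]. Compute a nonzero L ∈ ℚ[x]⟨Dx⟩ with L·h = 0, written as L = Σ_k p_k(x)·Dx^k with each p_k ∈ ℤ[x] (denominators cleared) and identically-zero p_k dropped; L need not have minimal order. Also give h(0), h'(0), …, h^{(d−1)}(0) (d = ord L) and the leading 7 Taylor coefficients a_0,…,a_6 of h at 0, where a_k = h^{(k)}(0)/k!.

L = (160 + 128·x) + (16 + 256·x + 256·x^2)·Dx + (-3 - 4·x + 48·x^2 + 64·x^3)·Dx^2  (order 2).
h: a_k = 0, -48, -128, -1280, -4096, -28672, -98304, …
ICs: h(0) = 0, h′(0) = -48.

f: a_k = -1, -4, -16, -64, -256, -1024, -4096, …
g: a_k = 0, 4, -8, 64/3, -64, 1024/5, -2048/3, …
Weyl lclm of L_f,L_g ⇒ L₀ (ord ≤ 3).
Derive L from L₀ (diff closure).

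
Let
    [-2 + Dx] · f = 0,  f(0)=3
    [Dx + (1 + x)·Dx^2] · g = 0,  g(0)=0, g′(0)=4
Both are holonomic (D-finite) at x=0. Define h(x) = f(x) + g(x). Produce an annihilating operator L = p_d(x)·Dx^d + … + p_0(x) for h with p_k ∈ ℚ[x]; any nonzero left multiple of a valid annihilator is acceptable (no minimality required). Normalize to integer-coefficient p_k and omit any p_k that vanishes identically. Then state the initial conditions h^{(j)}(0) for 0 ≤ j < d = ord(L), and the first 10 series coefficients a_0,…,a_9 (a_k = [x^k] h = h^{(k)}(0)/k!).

L = (-8 - 4·x)·Dx + (-2 - 8·x - 4·x^2)·Dx^2 + (3 + 5·x + 2·x^2)·Dx^3  (order 3).
h: a_k = 3, 10, 4, 16/3, 1, 8/5, -2/5, 68/105, -101/210, 424/945, …
ICs: h(0) = 3, h′(0) = 10, h′′(0) = 8.

f: a_k = 3, 6, 6, 4, 2, 4/5, 4/15, 8/105, 2/105, 4/945, …
g: a_k = 0, 4, -2, 4/3, -1, 4/5, -2/3, 4/7, -1/2, 4/9, …
Weyl lclm of L_f,L_g ⇒ L₀ (ord ≤ 3).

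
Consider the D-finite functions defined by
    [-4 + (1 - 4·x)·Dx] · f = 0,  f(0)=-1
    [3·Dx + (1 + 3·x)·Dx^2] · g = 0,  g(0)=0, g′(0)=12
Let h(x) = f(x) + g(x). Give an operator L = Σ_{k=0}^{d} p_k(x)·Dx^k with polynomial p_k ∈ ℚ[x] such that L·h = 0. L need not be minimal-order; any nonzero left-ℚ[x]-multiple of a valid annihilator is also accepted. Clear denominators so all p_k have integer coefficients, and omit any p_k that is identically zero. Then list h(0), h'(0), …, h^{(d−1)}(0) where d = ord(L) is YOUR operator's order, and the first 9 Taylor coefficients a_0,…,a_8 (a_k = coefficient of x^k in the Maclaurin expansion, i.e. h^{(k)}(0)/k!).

L = (432 + 288·x)·Dx + (78 + 720·x + 576·x^2)·Dx^2 + (-11 - x + 144·x^2 + 144·x^3)·Dx^3  (order 3).
h: a_k = -1, 8, -34, -28, -337, -4148/5, -4582, -105940/7, -137633/2, …
ICs: h(0) = -1, h′(0) = 8, h′′(0) = -68.

f: a_k = -1, -4, -16, -64, -256, -1024, -4096, -16384, -65536, …
g: a_k = 0, 12, -18, 36, -81, 972/5, -486, 8748/7, -6561/2, …
L₀ := lclm(L_f,L_g); ord L₀ ≤ 1+2.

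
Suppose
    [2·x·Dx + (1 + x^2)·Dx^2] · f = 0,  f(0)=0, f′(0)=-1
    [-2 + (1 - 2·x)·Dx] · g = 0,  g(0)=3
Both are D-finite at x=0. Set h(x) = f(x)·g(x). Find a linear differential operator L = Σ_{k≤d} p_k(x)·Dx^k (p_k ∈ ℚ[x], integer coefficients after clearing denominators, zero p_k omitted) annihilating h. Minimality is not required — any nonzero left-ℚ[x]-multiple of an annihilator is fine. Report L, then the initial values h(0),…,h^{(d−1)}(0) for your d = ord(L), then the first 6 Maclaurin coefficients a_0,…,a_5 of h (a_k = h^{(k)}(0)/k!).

f: a_k = 0, -1, 0, 1/3, 0, -1/5, …
g: a_k = 3, 6, 12, 24, 48, 96, …
f·g: L₀ = L_f ⊗_s L_g, ord ≤ 2·1.
L = 4·x + (4 - 2·x + 8·x^2)·Dx + (-1 + 2·x - x^2 + 2·x^3)·Dx^2  (order 2).
h: a_k = 0, -3, -6, -11, -22, -223/5, …
ICs: h(0) = 0, h′(0) = -3.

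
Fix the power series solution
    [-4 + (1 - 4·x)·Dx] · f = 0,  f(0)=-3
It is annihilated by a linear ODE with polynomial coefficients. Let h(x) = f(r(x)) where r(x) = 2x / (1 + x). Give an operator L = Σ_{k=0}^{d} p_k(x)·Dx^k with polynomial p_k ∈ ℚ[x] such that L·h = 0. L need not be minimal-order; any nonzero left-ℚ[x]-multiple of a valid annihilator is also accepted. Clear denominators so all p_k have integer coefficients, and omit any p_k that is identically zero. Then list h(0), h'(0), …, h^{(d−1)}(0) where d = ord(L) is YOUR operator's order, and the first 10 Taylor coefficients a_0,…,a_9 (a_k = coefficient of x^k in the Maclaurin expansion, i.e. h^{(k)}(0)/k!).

L = 8 + (-1 + 6·x + 7·x^2)·Dx  (order 1).
h: a_k = -3, -24, -168, -1176, -8232, -57624, -403368, -2823576, -19765032, -138355224, …
ICs: h(0) = -3.

f: a_k = -3, -12, -48, -192, -768, -3072, -12288, -49152, -196608, -786432, …
f∘r: x↦r, Dx↦Dx/r' in L_f ⇒ L₀.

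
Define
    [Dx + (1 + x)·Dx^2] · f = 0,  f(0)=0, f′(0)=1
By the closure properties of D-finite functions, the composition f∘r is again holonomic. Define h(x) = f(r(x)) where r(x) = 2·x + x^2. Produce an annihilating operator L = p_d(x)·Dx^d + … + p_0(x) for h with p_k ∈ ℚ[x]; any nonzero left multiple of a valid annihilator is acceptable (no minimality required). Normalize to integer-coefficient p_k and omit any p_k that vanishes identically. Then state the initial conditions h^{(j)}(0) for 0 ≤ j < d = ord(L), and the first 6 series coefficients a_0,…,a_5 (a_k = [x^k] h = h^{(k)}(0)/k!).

f: a_k = 0, 1, -1/2, 1/3, -1/4, 1/5, …
Substitute x→r, Dx→(1/r')Dx; clear ⇒ L₀.
L = Dx + (1 + x)·Dx^2  (order 2).
h: a_k = 0, 2, -1, 2/3, -1/2, 2/5, …
ICs: h(0) = 0, h′(0) = 2.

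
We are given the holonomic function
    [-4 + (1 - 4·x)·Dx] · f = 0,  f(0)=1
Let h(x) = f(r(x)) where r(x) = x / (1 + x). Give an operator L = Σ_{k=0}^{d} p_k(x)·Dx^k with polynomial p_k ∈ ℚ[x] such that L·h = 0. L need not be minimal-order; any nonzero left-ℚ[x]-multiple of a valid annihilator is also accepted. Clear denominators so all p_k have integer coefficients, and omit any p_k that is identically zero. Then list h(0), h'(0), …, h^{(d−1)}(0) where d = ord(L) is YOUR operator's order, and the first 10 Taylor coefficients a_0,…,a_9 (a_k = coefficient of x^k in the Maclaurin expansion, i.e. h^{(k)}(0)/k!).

L = 4 + (-1 + 2·x + 3·x^2)·Dx  (order 1).
h: a_k = 1, 4, 12, 36, 108, 324, 972, 2916, 8748, 26244, …
ICs: h(0) = 1.

f: a_k = 1, 4, 16, 64, 256, 1024, 4096, 16384, 65536, 262144, …
Change of var in L_f (x↦r) gives L₀.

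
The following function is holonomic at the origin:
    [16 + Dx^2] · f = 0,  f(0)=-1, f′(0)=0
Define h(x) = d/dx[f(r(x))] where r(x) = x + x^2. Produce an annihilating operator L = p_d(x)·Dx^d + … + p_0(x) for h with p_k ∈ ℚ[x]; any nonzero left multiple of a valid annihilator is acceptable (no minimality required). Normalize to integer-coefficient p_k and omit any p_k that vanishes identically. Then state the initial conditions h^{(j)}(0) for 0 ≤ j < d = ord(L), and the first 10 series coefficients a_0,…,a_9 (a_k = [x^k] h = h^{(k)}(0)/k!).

f: a_k = -1, 0, 8, 0, -32/3, 0, 256/45, 0, -512/315, 0, …
Substitute x→r, Dx→(1/r')Dx; clear ⇒ L₀.
Derive L from L₀ (diff closure).
L = (28 + 128·x + 384·x^2 + 512·x^3 + 256·x^4) + (-6 - 12·x)·Dx + (1 + 4·x + 4·x^2)·Dx^2  (order 2).
h: a_k = 0, 16, 48, -32/3, -640/3, -5248/15, -896/15, 184064/315, 31744/35, 1137152/2835, …
ICs: h(0) = 0, h′(0) = 16.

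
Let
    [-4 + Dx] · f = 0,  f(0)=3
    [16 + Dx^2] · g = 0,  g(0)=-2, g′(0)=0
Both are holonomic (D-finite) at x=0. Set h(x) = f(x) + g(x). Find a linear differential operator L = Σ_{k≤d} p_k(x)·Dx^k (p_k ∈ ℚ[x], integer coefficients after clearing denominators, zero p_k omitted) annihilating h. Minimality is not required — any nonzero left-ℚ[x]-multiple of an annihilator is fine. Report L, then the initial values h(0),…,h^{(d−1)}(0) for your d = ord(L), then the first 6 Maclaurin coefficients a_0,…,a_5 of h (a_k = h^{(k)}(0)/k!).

L = -64 + 16·Dx - 4·Dx^2 + Dx^3  (order 3).
h: a_k = 1, 12, 40, 32, 32/3, 128/5, …
ICs: h(0) = 1, h′(0) = 12, h′′(0) = 80.

f: a_k = 3, 12, 24, 32, 32, 128/5, …
g: a_k = -2, 0, 16, 0, -64/3, 0, …
f+g: L₀ = lclm(L_f,L_g), ord ≤ 1+2.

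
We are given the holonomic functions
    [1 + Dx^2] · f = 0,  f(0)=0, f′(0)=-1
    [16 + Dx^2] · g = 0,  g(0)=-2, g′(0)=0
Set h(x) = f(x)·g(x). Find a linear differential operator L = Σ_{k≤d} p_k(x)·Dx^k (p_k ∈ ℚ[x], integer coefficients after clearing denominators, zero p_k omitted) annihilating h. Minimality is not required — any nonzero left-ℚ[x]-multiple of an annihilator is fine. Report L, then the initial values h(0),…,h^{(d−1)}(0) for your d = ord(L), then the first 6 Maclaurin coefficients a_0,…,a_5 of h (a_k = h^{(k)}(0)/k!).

f: a_k = 0, -1, 0, 1/6, 0, -1/120, …
g: a_k = -2, 0, 16, 0, -64/3, 0, …
Product ⇒ symmetric product L₀, ord ≤ 4.
L = 225 + 34·Dx^2 + Dx^4  (order 4).
h: a_k = 0, 2, 0, -49/3, 0, 1441/60, …
ICs: h(0) = 0, h′(0) = 2, h′′(0) = 0, h′′′(0) = -98.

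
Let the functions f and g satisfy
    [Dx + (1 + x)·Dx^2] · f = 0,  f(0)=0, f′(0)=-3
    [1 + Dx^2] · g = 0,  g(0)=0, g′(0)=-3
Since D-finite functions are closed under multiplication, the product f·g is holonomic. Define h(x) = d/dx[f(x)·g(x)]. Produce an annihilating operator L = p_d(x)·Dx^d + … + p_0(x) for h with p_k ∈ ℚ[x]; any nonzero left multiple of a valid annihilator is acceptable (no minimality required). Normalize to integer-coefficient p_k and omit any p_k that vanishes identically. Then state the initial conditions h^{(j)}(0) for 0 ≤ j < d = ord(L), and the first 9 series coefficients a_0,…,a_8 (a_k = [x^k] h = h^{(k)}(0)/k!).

L = (-25 - 44·x - 42·x^2 + 12·x^3 + 43·x^4 + 24·x^5 + 4·x^6) + (-24 - 32·x + 20·x^2 + 60·x^3 + 40·x^4 + 8·x^5)·Dx + (-28 - 44·x - 14·x^2 + 72·x^3 + 98·x^4 + 48·x^5 + 8·x^6)·Dx^2 + (-24 - 32·x + 20·x^2 + 60·x^3 + 40·x^4 + 8·x^5)·Dx^3 + (-3 + 28·x^2 + 60·x^3 + 55·x^4 + 24·x^5 + 4·x^6)·Dx^4  (order 4).
h: a_k = 0, 18, -27/2, 6, -15/2, 33/4, -651/80, 113/14, -225/28, …
ICs: h(0) = 0, h′(0) = 18, h′′(0) = -27, h′′′(0) = 36.

f: a_k = 0, -3, 3/2, -1, 3/4, -3/5, 1/2, -3/7, 3/8, …
g: a_k = 0, -3, 0, 1/2, 0, -1/40, 0, 1/1680, 0, …
h₀=f·g: eliminate ⇒ L₀, order ≤ 2·2.
h=h₀': d/dx-closure on L₀ ⇒ L.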